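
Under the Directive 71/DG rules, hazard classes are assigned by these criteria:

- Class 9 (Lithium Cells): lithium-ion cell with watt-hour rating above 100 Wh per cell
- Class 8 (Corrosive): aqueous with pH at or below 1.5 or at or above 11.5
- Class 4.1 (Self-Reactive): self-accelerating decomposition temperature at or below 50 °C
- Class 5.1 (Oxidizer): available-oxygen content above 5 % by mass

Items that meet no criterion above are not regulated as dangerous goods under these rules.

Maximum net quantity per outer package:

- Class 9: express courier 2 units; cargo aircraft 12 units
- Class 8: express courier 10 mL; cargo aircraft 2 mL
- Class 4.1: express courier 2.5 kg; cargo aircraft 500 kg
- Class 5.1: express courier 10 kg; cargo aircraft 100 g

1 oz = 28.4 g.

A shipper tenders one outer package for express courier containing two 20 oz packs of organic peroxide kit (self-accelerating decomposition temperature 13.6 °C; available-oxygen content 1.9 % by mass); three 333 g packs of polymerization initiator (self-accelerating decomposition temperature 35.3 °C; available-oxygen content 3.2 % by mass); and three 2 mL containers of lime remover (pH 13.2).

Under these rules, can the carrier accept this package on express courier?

Organic peroxide kit: self-accelerating decomposition temperature 13.6 °C ≤ 50 °C → Class 4.1 (Self-Reactive).
Self-accelerating decomposition temperature 35.3 °C meets the Class 4.1 criterion (Self-Reactive), so the polymerization initiator is Class 4.1.
The lime remover has pH 13.2, which is ≥ 11.5, so it is Class 8 (Corrosive).
Class 4.1 net quantity: (two 20 oz packs = 1.136 kg) + (three 333 g packs = 999 g) = 2.135 kg.
2.135 kg ≤ 2.5 kg (express courier limit, Class 4.1) — within limit.
Class 8 quantity: three 2 mL containers = 6 mL.
6 mL is within the express courier limit of 10 mL for Class 8.
Every hazard class is within its express courier limit and no segregation rule is violated.

Yes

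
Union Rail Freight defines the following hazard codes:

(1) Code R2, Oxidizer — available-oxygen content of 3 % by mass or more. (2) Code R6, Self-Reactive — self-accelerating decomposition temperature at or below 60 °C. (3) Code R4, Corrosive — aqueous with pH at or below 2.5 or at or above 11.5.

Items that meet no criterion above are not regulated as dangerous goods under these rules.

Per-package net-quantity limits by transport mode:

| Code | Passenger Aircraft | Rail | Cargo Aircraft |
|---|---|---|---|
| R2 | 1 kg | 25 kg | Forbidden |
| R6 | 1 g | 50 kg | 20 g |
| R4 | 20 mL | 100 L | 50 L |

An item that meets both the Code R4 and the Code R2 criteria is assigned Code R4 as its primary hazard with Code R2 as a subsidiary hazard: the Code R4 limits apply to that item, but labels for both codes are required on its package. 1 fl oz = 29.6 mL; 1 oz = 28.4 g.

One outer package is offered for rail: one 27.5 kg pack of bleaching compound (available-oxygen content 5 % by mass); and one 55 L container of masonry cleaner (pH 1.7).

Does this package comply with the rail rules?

With available-oxygen content 5 % by mass (≥ 3 % by mass), the bleaching compound falls in Code R2.
pH 1.7 meets the Code R4 criterion (Corrosive), so the masonry cleaner is Code R4.
Code R2 quantity: 27.5 kg.
That exceeds the Code R2 rail limit of 25 kg.
Code R4 quantity: 55 L.
55 L is within the rail limit of 100 L for Code R4.

No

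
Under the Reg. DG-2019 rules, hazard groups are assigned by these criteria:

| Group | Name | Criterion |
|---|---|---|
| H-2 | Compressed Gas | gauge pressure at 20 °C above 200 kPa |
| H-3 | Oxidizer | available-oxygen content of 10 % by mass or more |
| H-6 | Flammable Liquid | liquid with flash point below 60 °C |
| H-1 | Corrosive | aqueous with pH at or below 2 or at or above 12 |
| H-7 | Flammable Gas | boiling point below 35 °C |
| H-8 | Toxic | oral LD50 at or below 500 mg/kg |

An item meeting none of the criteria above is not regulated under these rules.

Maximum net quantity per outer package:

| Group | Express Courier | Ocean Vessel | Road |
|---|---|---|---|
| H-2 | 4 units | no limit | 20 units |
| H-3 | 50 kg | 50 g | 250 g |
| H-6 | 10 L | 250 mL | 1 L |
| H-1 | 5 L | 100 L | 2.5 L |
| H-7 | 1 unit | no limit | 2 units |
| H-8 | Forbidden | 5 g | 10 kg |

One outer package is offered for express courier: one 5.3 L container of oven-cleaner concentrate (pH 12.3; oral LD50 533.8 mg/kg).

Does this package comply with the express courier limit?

Oven-cleaner concentrate: pH 12.3 ≥ 12 → Group H-1 (Corrosive).
Group H-1 quantity: 5.3 L.
5.3 L exceeds the express courier limit of 5 L for Group H-1.

No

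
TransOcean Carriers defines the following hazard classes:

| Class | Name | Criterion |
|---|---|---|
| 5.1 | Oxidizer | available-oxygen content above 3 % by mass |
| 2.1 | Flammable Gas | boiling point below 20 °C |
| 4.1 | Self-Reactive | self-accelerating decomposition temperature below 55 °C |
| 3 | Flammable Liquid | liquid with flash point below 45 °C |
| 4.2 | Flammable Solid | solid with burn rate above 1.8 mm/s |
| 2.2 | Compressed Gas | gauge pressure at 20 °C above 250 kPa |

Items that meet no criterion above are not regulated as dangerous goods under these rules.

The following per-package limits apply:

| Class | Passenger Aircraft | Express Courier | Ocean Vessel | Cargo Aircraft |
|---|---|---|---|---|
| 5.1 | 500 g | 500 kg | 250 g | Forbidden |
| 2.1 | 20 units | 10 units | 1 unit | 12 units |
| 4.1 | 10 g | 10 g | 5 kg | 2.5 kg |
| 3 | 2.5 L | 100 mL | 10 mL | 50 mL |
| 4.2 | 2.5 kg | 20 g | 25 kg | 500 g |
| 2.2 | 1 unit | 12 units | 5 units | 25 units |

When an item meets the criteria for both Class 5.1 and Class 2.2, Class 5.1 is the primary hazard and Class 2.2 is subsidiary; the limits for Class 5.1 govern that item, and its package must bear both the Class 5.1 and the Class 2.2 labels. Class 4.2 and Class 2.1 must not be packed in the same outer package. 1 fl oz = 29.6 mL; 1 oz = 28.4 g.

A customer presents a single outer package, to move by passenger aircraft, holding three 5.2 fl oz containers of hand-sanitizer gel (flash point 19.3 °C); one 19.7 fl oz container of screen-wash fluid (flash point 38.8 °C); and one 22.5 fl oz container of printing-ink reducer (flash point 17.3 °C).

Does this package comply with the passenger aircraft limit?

Flash point 19.3 °C meets the Class 3 criterion (Flammable Liquid), so the hand-sanitizer gel is Class 3.
With flash point 38.8 °C (< 45 °C), the screen-wash fluid falls in Class 3.
The printing-ink reducer has flash point 17.3 °C, which is < 45 °C, so it is Class 3 (Flammable Liquid).
Total Class 3: (three 5.2 fl oz containers = 461.76 mL) + (one 19.7 fl oz container = 583.12 mL) + (one 22.5 fl oz container = 666 mL) = 1710.88 mL.
1710.88 mL ≤ 2.5 L (passenger aircraft limit, Class 3) — within limit.

Yes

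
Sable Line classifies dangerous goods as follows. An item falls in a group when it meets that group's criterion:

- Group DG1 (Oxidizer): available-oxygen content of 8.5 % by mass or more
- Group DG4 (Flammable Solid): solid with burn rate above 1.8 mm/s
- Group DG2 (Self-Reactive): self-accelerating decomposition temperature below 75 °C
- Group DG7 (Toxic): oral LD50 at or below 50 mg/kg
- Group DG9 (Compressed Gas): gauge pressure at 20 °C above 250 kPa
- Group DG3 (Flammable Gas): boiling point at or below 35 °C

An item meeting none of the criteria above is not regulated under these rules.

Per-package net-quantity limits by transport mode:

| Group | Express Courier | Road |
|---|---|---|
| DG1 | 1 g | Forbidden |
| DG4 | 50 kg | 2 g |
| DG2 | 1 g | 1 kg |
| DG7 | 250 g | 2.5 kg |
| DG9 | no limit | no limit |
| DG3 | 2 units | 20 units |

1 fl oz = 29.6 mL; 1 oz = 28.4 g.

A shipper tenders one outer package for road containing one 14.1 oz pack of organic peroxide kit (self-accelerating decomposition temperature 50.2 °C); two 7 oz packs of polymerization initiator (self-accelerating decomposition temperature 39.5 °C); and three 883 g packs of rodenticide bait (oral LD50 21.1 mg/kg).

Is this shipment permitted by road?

With self-accelerating decomposition temperature 50.2 °C (< 75 °C), the organic peroxide kit falls in Group DG2.
Polymerization initiator: self-accelerating decomposition temperature 39.5 °C < 75 °C → Group DG2 (Self-Reactive).
With oral LD50 21.1 mg/kg (≤ 50 mg/kg), the rodenticide bait falls in Group DG7.
Group DG2 net quantity: (one 14.1 oz pack = 400.44 g) + (two 7 oz packs = 397.6 g) = 798.04 g.
798.04 g is within the road limit of 1 kg for Group DG2.
Group DG7 quantity: three 883 g packs = 2.649 kg.
2.649 kg exceeds the road limit of 2.5 kg for Group DG7.

No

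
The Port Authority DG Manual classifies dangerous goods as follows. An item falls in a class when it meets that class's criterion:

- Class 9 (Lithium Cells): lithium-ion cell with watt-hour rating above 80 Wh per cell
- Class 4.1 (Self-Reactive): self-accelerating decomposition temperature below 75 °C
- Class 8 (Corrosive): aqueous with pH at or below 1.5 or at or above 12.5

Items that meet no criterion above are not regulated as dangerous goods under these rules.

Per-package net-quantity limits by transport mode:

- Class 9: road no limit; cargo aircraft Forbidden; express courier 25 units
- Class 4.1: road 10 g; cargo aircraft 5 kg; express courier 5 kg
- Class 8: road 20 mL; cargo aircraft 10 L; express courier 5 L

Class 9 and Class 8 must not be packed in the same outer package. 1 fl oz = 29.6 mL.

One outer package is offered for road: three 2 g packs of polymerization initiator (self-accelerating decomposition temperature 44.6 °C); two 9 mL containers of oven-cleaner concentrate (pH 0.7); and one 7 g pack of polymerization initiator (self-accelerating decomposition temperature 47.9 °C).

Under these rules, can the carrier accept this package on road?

No

With self-accelerating decomposition temperature 44.6 °C (< 75 °C), the polymerization initiator falls in Class 4.1.
Oven-cleaner concentrate: pH 0.7 ≤ 1.5 → Class 8 (Corrosive).
Polymerization initiator: self-accelerating decomposition temperature 47.9 °C < 75 °C → Class 4.1 (Self-Reactive).
Total Class 4.1: (three 2 g packs = 6 g) + 7 g = 13 g.
That exceeds the Class 4.1 road limit of 10 g.
Class 8 quantity: two 9 mL containers = 18 mL.
18 mL is within the road limit of 20 mL for Class 8.
The segregation rule (Class 9 with Class 8) does not apply to Class 4.1 with Class 8.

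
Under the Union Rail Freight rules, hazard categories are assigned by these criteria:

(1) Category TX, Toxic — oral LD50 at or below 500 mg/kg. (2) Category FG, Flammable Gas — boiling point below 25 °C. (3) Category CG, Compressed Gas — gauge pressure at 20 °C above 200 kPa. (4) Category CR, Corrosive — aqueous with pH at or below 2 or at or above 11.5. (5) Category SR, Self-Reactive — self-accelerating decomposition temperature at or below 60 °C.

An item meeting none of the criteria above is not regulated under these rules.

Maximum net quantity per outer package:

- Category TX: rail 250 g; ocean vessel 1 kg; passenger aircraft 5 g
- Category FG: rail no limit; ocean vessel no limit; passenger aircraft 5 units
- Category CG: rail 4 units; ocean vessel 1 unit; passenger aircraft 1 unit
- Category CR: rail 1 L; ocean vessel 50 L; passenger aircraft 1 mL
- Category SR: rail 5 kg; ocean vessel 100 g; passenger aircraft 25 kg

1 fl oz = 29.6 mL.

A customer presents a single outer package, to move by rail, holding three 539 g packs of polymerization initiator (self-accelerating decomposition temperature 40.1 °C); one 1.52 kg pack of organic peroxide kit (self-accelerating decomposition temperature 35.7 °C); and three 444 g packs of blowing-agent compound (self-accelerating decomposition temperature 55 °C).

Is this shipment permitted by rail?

Yes

Polymerization initiator: self-accelerating decomposition temperature 40.1 °C ≤ 60 °C → Category SR (Self-Reactive).
Self-accelerating decomposition temperature 35.7 °C meets the Category SR criterion (Self-Reactive), so the organic peroxide kit is Category SR.
With self-accelerating decomposition temperature 55 °C (≤ 60 °C), the blowing-agent compound falls in Category SR.
Category SR net quantity: (three 539 g packs = 1.617 kg) + 1.52 kg + (three 444 g packs = 1.332 kg) = 4.469 kg.
4.469 kg is within the rail limit of 5 kg for Category SR.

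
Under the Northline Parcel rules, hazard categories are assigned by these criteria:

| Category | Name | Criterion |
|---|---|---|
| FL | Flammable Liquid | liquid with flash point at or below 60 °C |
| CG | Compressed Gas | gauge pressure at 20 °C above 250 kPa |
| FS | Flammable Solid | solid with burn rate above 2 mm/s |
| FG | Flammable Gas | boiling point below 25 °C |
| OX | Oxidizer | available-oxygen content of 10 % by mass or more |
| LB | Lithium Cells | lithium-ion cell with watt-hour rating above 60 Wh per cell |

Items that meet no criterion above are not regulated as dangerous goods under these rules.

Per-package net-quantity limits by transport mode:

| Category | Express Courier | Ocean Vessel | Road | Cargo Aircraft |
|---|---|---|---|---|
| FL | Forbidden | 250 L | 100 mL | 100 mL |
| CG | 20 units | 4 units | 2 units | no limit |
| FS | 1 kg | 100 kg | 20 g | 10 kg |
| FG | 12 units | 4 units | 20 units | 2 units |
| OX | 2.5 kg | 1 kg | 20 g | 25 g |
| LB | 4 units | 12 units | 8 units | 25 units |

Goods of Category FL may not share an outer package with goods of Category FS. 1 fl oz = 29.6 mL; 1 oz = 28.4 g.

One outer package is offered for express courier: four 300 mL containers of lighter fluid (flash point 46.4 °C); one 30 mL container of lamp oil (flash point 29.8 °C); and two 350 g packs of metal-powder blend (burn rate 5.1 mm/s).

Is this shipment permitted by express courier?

No

The lighter fluid has flash point 46.4 °C, which is ≤ 60 °C, so it is Category FL (Flammable Liquid).
With flash point 29.8 °C (≤ 60 °C), the lamp oil falls in Category FL.
The metal-powder blend has burn rate 5.1 mm/s, which is > 2 mm/s, so it is Category FS (Flammable Solid).
Category FL net quantity: (four 300 mL containers = 1.2 L) + 30 mL = 1.23 L.
Category FL is Forbidden by express courier.
Category FS quantity: two 350 g packs = 700 g.
That is within the Category FS express courier limit of 1 kg.
Category FL and Category FS may not share an outer package.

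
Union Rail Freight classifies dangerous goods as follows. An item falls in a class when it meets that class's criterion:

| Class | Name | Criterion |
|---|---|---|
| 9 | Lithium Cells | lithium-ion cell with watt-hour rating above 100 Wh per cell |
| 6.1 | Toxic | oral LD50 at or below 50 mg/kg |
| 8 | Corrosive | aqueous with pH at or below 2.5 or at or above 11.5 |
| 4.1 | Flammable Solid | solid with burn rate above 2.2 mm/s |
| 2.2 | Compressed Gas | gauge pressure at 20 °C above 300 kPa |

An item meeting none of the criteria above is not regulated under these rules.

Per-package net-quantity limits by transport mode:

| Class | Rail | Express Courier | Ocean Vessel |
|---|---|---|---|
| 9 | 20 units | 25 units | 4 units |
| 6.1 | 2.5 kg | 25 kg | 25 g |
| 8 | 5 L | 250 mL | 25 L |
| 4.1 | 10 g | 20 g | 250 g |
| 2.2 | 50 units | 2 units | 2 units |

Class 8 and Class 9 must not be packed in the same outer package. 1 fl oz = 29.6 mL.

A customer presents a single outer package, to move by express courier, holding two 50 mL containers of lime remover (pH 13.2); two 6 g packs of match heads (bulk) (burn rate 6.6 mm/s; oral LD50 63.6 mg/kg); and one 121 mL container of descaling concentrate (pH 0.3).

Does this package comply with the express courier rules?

Yes

The lime remover has pH 13.2, which is ≥ 11.5, so it is Class 8 (Corrosive).
The match heads (bulk) have burn rate 6.6 mm/s, which is > 2.2 mm/s, so they are Class 4.1 (Flammable Solid).
With pH 0.3 (≤ 2.5), the descaling concentrate falls in Class 8.
Class 8 net quantity: (two 50 mL containers = 100 mL) + 121 mL = 221 mL.
221 mL is within the express courier limit of 250 mL for Class 8.
Class 4.1 quantity: two 6 g packs = 12 g.
12 g is within the express courier limit of 20 g for Class 4.1.
The segregation rule (Class 8 with Class 9) does not apply to Class 8 with Class 4.1.
Every hazard class is within its express courier limit and no segregation rule is violated.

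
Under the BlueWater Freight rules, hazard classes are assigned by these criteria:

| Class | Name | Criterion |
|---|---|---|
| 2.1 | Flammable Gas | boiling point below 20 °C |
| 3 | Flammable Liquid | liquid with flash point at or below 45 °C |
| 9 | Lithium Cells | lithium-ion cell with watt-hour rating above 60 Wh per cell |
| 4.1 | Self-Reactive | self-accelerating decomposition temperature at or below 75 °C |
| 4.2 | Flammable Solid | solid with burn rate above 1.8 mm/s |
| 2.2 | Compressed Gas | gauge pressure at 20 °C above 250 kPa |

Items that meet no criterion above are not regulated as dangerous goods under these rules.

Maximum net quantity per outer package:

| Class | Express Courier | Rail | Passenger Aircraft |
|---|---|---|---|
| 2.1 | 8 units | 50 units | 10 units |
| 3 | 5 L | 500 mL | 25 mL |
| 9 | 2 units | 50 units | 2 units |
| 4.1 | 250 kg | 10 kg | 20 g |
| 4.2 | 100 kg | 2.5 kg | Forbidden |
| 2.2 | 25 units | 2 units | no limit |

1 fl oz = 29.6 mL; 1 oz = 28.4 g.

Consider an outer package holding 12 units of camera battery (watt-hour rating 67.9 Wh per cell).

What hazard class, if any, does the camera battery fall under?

The camera battery has watt-hour rating 67.9 Wh per cell, which is > 60 Wh per cell, so it is Class 9 (Lithium Cells).

Class 9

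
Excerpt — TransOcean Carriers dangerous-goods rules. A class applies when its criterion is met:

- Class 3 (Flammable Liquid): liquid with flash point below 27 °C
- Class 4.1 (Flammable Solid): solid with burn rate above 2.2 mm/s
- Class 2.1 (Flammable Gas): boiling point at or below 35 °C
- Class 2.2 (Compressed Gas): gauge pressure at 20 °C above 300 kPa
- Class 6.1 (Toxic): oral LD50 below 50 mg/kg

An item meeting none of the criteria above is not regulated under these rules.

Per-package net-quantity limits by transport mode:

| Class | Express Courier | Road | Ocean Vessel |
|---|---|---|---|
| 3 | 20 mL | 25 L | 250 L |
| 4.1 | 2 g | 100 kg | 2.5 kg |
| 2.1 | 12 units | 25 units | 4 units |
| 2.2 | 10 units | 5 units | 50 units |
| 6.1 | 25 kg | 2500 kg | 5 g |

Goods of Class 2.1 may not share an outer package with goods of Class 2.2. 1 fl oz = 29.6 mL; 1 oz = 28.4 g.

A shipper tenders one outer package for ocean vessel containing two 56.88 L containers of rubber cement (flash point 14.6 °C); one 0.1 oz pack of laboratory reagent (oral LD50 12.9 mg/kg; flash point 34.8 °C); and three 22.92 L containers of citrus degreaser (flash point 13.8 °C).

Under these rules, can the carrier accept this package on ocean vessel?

Yes

With flash point 14.6 °C (< 27 °C), the rubber cement falls in Class 3.
Oral LD50 12.9 mg/kg meets the Class 6.1 criterion (Toxic), so the laboratory reagent is Class 6.1.
With flash point 13.8 °C (< 27 °C), the citrus degreaser falls in Class 3.
Class 3 net quantity: (two 56.88 L containers = 113.76 L) + (three 22.92 L containers = 68.76 L) = 182.52 L.
That is within the Class 3 ocean vessel limit of 250 L.
Class 6.1 quantity: one 0.1 oz pack = 2.84 g.
That is within the Class 6.1 ocean vessel limit of 5 g.
The segregation rule (Class 2.1 with Class 2.2) does not apply to Class 3 with Class 6.1.
Every hazard class is within its ocean vessel limit and no segregation rule is violated.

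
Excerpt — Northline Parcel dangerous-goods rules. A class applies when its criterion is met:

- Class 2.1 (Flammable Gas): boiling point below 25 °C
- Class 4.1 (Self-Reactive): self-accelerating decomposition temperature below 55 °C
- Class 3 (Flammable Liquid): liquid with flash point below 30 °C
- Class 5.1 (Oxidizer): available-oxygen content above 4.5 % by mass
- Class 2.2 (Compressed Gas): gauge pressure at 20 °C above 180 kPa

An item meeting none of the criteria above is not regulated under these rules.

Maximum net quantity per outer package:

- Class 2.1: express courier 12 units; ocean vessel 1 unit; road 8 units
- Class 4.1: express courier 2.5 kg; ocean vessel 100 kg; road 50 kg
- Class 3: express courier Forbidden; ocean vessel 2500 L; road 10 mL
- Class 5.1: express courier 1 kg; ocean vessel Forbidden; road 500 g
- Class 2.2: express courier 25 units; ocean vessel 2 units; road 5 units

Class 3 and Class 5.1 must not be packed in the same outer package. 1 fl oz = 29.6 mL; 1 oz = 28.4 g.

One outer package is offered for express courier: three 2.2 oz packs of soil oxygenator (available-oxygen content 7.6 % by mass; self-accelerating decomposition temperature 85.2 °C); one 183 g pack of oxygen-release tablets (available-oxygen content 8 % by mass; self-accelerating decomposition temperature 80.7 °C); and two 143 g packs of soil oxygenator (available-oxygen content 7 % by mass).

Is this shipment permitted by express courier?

With available-oxygen content 7.6 % by mass (> 4.5 % by mass), the soil oxygenator falls in Class 5.1.
Available-oxygen content 8 % by mass meets the Class 5.1 criterion (Oxidizer), so the oxygen-release tablets are Class 5.1.
Soil oxygenator: available-oxygen content 7 % by mass > 4.5 % by mass → Class 5.1 (Oxidizer).
Total Class 5.1: (three 2.2 oz packs = 187.44 g) + 183 g + (two 143 g packs = 286 g) = 656.44 g.
656.44 g is within the express courier limit of 1 kg for Class 5.1.

Yes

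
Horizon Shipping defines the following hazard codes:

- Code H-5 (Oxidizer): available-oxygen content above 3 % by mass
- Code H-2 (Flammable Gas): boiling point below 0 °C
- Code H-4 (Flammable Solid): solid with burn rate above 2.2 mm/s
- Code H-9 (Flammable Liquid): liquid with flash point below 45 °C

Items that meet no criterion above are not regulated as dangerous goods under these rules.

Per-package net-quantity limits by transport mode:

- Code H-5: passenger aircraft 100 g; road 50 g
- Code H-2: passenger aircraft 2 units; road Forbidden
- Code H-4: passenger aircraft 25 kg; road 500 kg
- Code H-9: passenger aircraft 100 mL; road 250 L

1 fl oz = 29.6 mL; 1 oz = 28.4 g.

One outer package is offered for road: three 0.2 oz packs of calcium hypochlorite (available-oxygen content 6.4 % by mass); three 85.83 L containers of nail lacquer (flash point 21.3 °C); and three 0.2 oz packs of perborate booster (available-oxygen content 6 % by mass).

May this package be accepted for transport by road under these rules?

The calcium hypochlorite has available-oxygen content 6.4 % by mass, which is > 3 % by mass, so it is Code H-5 (Oxidizer).
Nail lacquer: flash point 21.3 °C < 45 °C → Code H-9 (Flammable Liquid).
Perborate booster: available-oxygen content 6 % by mass > 3 % by mass → Code H-5 (Oxidizer).
Code H-9 quantity: three 85.83 L containers = 257.49 L.
257.49 L exceeds the road limit of 250 L for Code H-9.
Code H-5 net quantity: (three 0.2 oz packs = 17.04 g) + (three 0.2 oz packs = 17.04 g) = 34.08 g.
34.08 g is within the road limit of 50 g for Code H-5.

No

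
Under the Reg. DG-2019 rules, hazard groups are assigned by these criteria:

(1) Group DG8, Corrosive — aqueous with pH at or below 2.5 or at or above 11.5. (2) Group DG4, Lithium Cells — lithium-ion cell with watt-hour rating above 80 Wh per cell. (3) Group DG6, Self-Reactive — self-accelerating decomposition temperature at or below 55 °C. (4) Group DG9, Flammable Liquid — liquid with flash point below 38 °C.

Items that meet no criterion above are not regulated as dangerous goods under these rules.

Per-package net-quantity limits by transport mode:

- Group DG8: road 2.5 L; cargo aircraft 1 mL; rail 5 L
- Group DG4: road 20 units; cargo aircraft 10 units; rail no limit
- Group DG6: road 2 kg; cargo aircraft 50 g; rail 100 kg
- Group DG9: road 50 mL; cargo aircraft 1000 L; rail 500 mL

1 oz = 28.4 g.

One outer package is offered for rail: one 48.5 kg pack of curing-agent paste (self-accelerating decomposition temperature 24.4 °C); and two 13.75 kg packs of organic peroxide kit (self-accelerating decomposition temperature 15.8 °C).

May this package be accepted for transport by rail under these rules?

Yes

Self-accelerating decomposition temperature 24.4 °C meets the Group DG6 criterion (Self-Reactive), so the curing-agent paste is Group DG6.
The organic peroxide kit has self-accelerating decomposition temperature 15.8 °C, which is ≤ 55 °C, so it is Group DG6 (Self-Reactive).
Total Group DG6: 48.5 kg + (two 13.75 kg packs = 27.5 kg) = 76 kg.
76 kg is within the rail limit of 100 kg for Group DG6.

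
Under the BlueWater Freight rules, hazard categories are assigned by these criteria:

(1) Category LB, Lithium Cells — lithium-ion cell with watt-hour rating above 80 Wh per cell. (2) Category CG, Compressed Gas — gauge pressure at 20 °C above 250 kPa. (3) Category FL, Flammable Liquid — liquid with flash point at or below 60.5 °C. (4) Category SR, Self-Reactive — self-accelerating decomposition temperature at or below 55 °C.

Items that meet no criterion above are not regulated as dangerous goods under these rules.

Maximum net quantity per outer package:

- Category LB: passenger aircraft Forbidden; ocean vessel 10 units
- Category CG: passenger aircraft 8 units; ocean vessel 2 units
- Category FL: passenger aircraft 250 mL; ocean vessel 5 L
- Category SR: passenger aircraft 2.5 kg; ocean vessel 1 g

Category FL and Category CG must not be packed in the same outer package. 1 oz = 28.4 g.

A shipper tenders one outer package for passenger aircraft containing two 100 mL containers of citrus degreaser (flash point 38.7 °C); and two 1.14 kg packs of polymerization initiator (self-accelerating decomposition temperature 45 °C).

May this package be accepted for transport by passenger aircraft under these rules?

Yes

Flash point 38.7 °C meets the Category FL criterion (Flammable Liquid), so the citrus degreaser is Category FL.
The polymerization initiator has self-accelerating decomposition temperature 45 °C, which is ≤ 55 °C, so it is Category SR (Self-Reactive).
Category FL quantity: two 100 mL containers = 200 mL.
200 mL ≤ 250 mL (passenger aircraft limit, Category FL) — within limit.
Category SR quantity: two 1.14 kg packs = 2.28 kg.
2.28 kg ≤ 2.5 kg (passenger aircraft limit, Category SR) — within limit.
The segregation rule (Category FL with Category CG) does not apply to Category FL with Category SR.
Every hazard category is within its passenger aircraft limit and no segregation rule is violated.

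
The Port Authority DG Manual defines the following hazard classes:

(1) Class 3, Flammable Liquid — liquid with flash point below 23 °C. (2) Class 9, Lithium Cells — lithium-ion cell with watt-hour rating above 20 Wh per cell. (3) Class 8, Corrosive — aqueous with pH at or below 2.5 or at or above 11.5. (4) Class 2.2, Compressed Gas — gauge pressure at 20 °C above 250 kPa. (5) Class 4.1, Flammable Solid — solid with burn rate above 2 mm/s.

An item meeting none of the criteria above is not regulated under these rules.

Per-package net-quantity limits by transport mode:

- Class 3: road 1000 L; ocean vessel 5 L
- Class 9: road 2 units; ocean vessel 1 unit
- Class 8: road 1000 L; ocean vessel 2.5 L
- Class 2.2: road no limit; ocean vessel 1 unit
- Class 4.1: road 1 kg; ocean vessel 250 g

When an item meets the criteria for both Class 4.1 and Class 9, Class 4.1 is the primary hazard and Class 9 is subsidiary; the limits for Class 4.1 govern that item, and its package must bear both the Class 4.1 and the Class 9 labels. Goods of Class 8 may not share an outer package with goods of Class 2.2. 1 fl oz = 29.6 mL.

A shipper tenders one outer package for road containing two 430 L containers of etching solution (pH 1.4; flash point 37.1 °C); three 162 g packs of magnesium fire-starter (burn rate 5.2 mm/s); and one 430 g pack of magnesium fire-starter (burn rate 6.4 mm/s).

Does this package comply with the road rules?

pH 1.4 meets the Class 8 criterion (Corrosive), so the etching solution is Class 8.
With burn rate 5.2 mm/s (> 2 mm/s), the magnesium fire-starter falls in Class 4.1.
Burn rate 6.4 mm/s meets the Class 4.1 criterion (Flammable Solid), so the magnesium fire-starter is Class 4.1.
Class 8 quantity: two 430 L containers = 860 L.
That is within the Class 8 road limit of 1000 L.
Total Class 4.1: (three 162 g packs = 486 g) + 430 g = 916 g.
That is within the Class 4.1 road limit of 1 kg.
The segregation rule (Class 8 with Class 2.2) does not apply to Class 8 with Class 4.1.
Every hazard class is within its road limit and no segregation rule is violated.

Yes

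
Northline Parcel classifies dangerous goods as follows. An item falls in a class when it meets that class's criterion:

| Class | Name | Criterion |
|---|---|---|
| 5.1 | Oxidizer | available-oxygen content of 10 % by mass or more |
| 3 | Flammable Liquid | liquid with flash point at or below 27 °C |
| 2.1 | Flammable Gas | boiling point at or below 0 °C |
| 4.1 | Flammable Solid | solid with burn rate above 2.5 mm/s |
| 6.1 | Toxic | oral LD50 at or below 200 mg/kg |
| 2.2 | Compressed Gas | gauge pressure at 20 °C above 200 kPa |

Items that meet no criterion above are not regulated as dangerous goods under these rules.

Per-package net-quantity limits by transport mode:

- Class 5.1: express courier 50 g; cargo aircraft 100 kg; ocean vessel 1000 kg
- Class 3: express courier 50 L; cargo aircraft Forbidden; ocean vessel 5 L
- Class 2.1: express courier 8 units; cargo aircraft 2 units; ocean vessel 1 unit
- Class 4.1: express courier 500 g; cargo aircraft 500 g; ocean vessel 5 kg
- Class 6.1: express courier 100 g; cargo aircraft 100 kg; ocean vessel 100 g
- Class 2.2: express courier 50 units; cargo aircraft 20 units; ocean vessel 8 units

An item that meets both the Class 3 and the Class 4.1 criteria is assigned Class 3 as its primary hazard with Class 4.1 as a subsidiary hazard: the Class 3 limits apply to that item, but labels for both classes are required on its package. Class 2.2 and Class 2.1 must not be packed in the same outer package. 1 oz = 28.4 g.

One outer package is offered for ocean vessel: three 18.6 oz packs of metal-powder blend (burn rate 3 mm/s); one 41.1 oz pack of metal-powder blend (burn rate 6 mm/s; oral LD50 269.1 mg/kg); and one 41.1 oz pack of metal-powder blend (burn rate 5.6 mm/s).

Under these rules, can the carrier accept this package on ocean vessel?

With burn rate 3 mm/s (> 2.5 mm/s), the metal-powder blend falls in Class 4.1.
With burn rate 6 mm/s (> 2.5 mm/s), the metal-powder blend falls in Class 4.1.
The metal-powder blend has burn rate 5.6 mm/s, which is > 2.5 mm/s, so it is Class 4.1 (Flammable Solid).
Class 4.1 net quantity: (three 18.6 oz packs = 1584.72 g) + (one 41.1 oz pack = 1167.24 g) + (one 41.1 oz pack = 1167.24 g) = 3919.2 g.
3919.2 g is within the ocean vessel limit of 5 kg for Class 4.1.

Yes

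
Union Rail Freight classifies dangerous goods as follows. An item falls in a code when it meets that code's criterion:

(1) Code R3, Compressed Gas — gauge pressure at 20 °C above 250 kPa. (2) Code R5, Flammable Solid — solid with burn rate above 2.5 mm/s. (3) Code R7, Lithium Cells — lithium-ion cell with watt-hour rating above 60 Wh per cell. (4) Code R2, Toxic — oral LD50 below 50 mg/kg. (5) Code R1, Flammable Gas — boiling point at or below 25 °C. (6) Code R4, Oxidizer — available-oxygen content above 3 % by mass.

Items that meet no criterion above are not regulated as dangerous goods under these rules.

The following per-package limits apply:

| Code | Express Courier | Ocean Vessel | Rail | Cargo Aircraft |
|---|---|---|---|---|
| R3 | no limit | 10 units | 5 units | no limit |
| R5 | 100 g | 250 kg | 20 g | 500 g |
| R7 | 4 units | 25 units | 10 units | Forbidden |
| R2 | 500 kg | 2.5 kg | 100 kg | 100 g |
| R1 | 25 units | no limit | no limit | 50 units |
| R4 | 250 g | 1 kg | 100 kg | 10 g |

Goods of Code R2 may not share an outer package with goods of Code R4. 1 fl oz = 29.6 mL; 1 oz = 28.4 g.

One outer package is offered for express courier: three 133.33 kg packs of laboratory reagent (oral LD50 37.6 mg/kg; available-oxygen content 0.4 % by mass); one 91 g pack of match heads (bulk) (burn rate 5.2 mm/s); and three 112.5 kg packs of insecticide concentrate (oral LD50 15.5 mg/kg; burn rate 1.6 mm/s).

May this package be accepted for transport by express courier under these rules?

No

Oral LD50 37.6 mg/kg meets the Code R2 criterion (Toxic), so the laboratory reagent is Code R2.
Burn rate 5.2 mm/s meets the Code R5 criterion (Flammable Solid), so the match heads (bulk) are Code R5.
Insecticide concentrate: oral LD50 15.5 mg/kg < 50 mg/kg → Code R2 (Toxic).
Total Code R2: (three 133.33 kg packs = 399.99 kg) + (three 112.5 kg packs = 337.5 kg) = 737.49 kg.
737.49 kg exceeds the express courier limit of 500 kg for Code R2.
Code R5 quantity: 91 g.
91 g is within the express courier limit of 100 g for Code R5.
The segregation rule (Code R2 with Code R4) does not apply to Code R2 with Code R5.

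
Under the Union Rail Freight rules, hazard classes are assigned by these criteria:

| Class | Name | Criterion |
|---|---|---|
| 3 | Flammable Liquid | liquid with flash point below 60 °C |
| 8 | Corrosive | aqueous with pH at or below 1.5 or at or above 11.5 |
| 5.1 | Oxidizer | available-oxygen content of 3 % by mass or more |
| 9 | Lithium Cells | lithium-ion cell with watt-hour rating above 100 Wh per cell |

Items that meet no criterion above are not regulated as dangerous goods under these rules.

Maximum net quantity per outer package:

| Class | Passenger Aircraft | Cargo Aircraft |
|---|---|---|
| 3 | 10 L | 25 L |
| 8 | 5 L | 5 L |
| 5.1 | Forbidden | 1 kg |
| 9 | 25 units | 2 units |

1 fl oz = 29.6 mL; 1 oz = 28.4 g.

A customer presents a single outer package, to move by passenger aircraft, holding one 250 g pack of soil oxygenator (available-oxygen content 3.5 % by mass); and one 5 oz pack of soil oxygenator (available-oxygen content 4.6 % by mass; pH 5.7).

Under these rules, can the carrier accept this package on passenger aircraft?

Available-oxygen content 3.5 % by mass meets the Class 5.1 criterion (Oxidizer), so the soil oxygenator is Class 5.1.
Soil oxygenator: available-oxygen content 4.6 % by mass ≥ 3 % by mass → Class 5.1 (Oxidizer).
Total Class 5.1: 250 g + (one 5 oz pack = 142 g) = 392 g.
By passenger aircraft, Class 5.1 is Forbidden regardless of quantity.

No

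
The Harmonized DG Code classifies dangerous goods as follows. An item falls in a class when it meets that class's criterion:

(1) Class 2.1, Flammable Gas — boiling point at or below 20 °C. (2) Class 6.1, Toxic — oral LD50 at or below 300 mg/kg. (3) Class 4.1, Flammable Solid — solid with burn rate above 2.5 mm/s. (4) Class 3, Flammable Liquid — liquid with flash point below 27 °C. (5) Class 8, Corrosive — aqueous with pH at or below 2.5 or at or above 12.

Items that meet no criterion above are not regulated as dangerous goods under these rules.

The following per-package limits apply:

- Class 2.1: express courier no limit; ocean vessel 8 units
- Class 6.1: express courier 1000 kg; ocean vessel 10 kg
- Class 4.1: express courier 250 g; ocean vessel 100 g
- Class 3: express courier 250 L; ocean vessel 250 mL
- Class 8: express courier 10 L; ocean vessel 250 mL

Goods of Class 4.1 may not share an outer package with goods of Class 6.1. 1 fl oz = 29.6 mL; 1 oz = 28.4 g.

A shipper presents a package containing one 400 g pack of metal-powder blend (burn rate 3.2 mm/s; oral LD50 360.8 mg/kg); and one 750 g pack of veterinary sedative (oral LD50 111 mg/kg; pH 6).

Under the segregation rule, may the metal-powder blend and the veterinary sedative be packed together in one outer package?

Metal-powder blend: burn rate 3.2 mm/s > 2.5 mm/s → Class 4.1 (Flammable Solid).
The veterinary sedative has oral LD50 111 mg/kg, which is ≤ 300 mg/kg, so it is Class 6.1 (Toxic).
Class 4.1 and Class 6.1 may not share an outer package.

No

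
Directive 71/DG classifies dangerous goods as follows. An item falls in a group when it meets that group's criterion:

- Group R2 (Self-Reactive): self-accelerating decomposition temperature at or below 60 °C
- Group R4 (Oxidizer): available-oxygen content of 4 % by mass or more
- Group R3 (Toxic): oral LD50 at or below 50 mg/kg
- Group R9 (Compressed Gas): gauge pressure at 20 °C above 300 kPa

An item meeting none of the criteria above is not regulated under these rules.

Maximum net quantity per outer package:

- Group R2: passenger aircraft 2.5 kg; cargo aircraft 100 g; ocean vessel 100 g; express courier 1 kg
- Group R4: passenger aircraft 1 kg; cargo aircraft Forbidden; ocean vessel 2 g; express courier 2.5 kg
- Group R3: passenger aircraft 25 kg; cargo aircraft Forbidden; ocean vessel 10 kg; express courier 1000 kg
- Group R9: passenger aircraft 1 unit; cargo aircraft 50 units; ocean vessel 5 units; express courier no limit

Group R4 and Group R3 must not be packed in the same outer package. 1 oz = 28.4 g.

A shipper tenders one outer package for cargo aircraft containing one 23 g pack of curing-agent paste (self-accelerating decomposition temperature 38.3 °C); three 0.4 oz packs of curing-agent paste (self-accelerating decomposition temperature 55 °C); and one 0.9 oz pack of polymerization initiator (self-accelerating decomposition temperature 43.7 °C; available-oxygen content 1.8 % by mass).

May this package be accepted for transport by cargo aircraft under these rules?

Yes

With self-accelerating decomposition temperature 38.3 °C (≤ 60 °C), the curing-agent paste falls in Group R2.
With self-accelerating decomposition temperature 55 °C (≤ 60 °C), the curing-agent paste falls in Group R2.
Polymerization initiator: self-accelerating decomposition temperature 43.7 °C ≤ 60 °C → Group R2 (Self-Reactive).
Total Group R2: 23 g + (three 0.4 oz packs = 34.08 g) + (one 0.9 oz pack = 25.56 g) = 82.64 g.
82.64 g ≤ 100 g (cargo aircraft limit, Group R2) — within limit.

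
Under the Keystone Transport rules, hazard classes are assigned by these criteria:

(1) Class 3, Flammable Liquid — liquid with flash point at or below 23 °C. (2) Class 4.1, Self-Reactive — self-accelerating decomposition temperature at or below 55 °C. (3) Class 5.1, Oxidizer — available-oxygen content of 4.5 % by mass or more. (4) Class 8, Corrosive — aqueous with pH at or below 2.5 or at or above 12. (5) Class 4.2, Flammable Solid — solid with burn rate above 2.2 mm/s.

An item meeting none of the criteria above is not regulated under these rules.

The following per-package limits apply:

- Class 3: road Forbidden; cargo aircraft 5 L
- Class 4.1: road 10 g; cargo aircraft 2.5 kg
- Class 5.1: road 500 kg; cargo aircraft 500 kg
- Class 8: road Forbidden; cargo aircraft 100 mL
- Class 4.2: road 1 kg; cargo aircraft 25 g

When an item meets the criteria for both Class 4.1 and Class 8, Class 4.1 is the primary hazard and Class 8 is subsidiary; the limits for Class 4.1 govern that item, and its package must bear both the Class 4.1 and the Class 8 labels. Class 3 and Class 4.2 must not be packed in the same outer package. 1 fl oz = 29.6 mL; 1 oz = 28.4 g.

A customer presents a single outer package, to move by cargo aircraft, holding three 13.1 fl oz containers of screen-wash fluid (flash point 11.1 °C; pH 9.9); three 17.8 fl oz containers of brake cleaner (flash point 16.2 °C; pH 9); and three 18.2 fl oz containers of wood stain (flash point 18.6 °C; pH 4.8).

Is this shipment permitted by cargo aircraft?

Yes

Screen-wash fluid: flash point 11.1 °C ≤ 23 °C → Class 3 (Flammable Liquid).
Brake cleaner: flash point 16.2 °C ≤ 23 °C → Class 3 (Flammable Liquid).
Flash point 18.6 °C meets the Class 3 criterion (Flammable Liquid), so the wood stain is Class 3.
Total Class 3: (three 13.1 fl oz containers = 1163.28 mL) + (three 17.8 fl oz containers = 1580.64 mL) + (three 18.2 fl oz containers = 1616.16 mL) = 4360.08 mL.
That is within the Class 3 cargo aircraft limit of 5 L.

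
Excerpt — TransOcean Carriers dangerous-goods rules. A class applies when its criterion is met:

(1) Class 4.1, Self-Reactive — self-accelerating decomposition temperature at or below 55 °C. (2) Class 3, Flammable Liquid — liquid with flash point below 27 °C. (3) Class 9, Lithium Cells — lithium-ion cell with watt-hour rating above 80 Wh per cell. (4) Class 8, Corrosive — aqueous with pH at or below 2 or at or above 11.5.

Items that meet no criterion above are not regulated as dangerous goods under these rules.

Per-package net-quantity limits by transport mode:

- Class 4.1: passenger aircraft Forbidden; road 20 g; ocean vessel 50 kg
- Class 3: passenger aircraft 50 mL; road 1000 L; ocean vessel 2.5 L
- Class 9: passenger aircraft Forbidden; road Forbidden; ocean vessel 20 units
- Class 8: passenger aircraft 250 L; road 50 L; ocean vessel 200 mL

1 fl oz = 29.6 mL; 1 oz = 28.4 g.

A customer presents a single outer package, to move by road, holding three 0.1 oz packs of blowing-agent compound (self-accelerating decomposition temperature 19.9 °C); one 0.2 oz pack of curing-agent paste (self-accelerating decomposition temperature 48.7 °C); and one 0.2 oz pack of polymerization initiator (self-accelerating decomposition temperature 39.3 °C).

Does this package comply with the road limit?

Yes

With self-accelerating decomposition temperature 19.9 °C (≤ 55 °C), the blowing-agent compound falls in Class 4.1.
With self-accelerating decomposition temperature 48.7 °C (≤ 55 °C), the curing-agent paste falls in Class 4.1.
The polymerization initiator has self-accelerating decomposition temperature 39.3 °C, which is ≤ 55 °C, so it is Class 4.1 (Self-Reactive).
Total Class 4.1: (three 0.1 oz packs = 8.52 g) + (one 0.2 oz pack = 5.68 g) + (one 0.2 oz pack = 5.68 g) = 19.88 g.
19.88 g is within the road limit of 20 g for Class 4.1.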